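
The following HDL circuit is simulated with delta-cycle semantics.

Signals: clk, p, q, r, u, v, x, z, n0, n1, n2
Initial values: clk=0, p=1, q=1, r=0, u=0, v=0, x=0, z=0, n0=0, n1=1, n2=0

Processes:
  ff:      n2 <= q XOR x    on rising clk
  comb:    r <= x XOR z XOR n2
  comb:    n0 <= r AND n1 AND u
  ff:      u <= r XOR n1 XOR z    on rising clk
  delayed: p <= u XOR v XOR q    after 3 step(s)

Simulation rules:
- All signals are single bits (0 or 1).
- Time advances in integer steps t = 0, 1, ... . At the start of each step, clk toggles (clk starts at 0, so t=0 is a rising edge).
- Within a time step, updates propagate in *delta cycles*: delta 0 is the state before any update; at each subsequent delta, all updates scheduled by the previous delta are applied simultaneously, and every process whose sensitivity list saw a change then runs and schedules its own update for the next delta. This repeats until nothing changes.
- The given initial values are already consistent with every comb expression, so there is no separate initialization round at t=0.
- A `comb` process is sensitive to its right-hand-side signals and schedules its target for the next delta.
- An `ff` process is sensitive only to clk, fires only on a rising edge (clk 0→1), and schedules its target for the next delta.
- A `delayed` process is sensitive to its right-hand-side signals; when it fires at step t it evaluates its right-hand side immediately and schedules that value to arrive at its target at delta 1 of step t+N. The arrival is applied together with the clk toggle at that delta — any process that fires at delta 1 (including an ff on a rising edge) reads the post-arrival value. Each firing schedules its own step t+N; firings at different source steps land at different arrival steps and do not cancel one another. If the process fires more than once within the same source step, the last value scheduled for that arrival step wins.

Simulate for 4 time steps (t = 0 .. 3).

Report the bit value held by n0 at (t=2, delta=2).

1

t=0 Δ0: n2=0 n1=1 v=0 z=0 r=0 p=1 q=1 x=0 n0=0 clk=0 u=0
  Δ1: clk:0→1
  Δ2: n2:0→1, u:0→1
  Δ3: r:0→1
  Δ4: n0:0→1
  (4Δ to stable)
t=1 Δ0: n2=1 n1=1 v=0 z=0 r=1 p=1 q=1 x=0 n0=1 clk=1 u=1
  Δ1: clk:1→0
  (1Δ to stable)
t=2 Δ0: n2=1 n1=1 v=0 z=0 r=1 p=1 q=1 x=0 n0=1 clk=0 u=1
  Δ1: clk:0→1
  Δ2: u:1→0
  Δ3: n0:1→0
  (3Δ to stable)
t=3 Δ0: n2=1 n1=1 v=0 z=0 r=1 p=1 q=1 x=0 n0=0 clk=1 u=0
  Δ1: p:1→0, clk:1→0
  (1Δ to stable)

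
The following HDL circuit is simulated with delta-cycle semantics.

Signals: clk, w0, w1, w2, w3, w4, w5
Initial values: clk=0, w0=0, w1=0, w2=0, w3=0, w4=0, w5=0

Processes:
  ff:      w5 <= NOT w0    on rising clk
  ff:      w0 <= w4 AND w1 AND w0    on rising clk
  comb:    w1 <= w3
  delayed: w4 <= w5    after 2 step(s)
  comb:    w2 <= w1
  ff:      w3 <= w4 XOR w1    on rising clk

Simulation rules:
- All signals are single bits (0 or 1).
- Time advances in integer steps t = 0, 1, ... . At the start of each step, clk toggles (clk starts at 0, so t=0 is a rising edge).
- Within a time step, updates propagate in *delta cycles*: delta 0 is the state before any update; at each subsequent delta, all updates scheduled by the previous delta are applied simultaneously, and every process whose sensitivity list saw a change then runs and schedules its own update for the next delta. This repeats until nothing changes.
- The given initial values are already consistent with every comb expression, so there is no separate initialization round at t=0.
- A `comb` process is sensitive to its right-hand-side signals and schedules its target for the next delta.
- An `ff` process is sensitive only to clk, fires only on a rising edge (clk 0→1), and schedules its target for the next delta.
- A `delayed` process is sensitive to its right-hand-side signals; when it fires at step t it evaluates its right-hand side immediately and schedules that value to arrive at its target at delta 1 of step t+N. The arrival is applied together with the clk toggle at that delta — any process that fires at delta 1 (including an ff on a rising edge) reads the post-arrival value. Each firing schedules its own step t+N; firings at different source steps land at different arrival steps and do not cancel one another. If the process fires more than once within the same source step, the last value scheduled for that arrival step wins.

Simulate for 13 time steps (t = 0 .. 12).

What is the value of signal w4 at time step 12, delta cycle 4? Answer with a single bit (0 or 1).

[bits: w2,w4,w0,w3,w1,clk,w5]
t=0: Δ0=0000000 Δ1=0000010 Δ2=0000011 | 2Δ
t=1: Δ0=0000011 Δ1=0000001 | 1Δ
t=2: Δ0=0000001 Δ1=0100011 Δ2=0101011 Δ3=0101111 Δ4=1101111 | 4Δ
t=3: Δ0=1101111 Δ1=1101101 | 1Δ
t=4: Δ0=1101101 Δ1=1101111 Δ2=1100111 Δ3=1100011 Δ4=0100011 | 4Δ
t=5: Δ0=0100011 Δ1=0100001 | 1Δ
t=6: Δ0=0100001 Δ1=0100011 Δ2=0101011 Δ3=0101111 Δ4=1101111 | 4Δ
t=7: Δ0=1101111 Δ1=1101101 | 1Δ
t=8: Δ0=1101101 Δ1=1101111 Δ2=1100111 Δ3=1100011 Δ4=0100011 | 4Δ
t=9: Δ0=0100011 Δ1=0100001 | 1Δ
t=10: Δ0=0100001 Δ1=0100011 Δ2=0101011 Δ3=0101111 Δ4=1101111 | 4Δ
t=11: Δ0=1101111 Δ1=1101101 | 1Δ
t=12: Δ0=1101101 Δ1=1101111 Δ2=1100111 Δ3=1100011 Δ4=0100011 | 4Δ

1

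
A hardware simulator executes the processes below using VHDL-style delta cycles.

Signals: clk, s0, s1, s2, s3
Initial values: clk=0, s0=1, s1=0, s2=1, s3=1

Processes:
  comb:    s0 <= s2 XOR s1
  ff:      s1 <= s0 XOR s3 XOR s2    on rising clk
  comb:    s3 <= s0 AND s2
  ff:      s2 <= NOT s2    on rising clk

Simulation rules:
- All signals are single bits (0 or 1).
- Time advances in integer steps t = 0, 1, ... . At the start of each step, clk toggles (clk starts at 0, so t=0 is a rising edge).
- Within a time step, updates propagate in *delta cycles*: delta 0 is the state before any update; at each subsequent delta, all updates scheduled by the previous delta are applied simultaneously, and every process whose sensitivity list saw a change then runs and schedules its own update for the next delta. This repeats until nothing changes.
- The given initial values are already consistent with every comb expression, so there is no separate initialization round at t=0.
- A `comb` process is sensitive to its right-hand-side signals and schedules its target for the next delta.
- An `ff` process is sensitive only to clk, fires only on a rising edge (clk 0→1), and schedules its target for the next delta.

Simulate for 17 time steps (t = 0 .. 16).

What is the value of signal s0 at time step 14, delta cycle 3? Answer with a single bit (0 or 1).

t0.Δ0 s1=0 clk=0 s3=1 s2=1 s0=1
t0.Δ1 s1=0 clk=1 s3=1 s2=1 s0=1
t0.Δ2 s1=1 clk=1 s3=1 s2=0 s0=1
t0.Δ3 s1=1 clk=1 s3=0 s2=0 s0=1
t1.Δ0 s1=1 clk=1 s3=0 s2=0 s0=1
t1.Δ1 s1=1 clk=0 s3=0 s2=0 s0=1
t2.Δ0 s1=1 clk=0 s3=0 s2=0 s0=1
t2.Δ1 s1=1 clk=1 s3=0 s2=0 s0=1
t2.Δ2 s1=1 clk=1 s3=0 s2=1 s0=1
t2.Δ3 s1=1 clk=1 s3=1 s2=1 s0=0
t2.Δ4 s1=1 clk=1 s3=0 s2=1 s0=0
t3.Δ0 s1=1 clk=1 s3=0 s2=1 s0=0
t3.Δ1 s1=1 clk=0 s3=0 s2=1 s0=0
t4.Δ0 s1=1 clk=0 s3=0 s2=1 s0=0
t4.Δ1 s1=1 clk=1 s3=0 s2=1 s0=0
t4.Δ2 s1=1 clk=1 s3=0 s2=0 s0=0
t4.Δ3 s1=1 clk=1 s3=0 s2=0 s0=1
t5.Δ0 s1=1 clk=1 s3=0 s2=0 s0=1
t5.Δ1 s1=1 clk=0 s3=0 s2=0 s0=1
t6.Δ0 s1=1 clk=0 s3=0 s2=0 s0=1
t6.Δ1 s1=1 clk=1 s3=0 s2=0 s0=1
t6.Δ2 s1=1 clk=1 s3=0 s2=1 s0=1
t6.Δ3 s1=1 clk=1 s3=1 s2=1 s0=0
t6.Δ4 s1=1 clk=1 s3=0 s2=1 s0=0
t7.Δ0 s1=1 clk=1 s3=0 s2=1 s0=0
t7.Δ1 s1=1 clk=0 s3=0 s2=1 s0=0
t8.Δ0 s1=1 clk=0 s3=0 s2=1 s0=0
t8.Δ1 s1=1 clk=1 s3=0 s2=1 s0=0
t8.Δ2 s1=1 clk=1 s3=0 s2=0 s0=0
t8.Δ3 s1=1 clk=1 s3=0 s2=0 s0=1
t9.Δ0 s1=1 clk=1 s3=0 s2=0 s0=1
t9.Δ1 s1=1 clk=0 s3=0 s2=0 s0=1
t10.Δ0 s1=1 clk=0 s3=0 s2=0 s0=1
t10.Δ1 s1=1 clk=1 s3=0 s2=0 s0=1
t10.Δ2 s1=1 clk=1 s3=0 s2=1 s0=1
t10.Δ3 s1=1 clk=1 s3=1 s2=1 s0=0
t10.Δ4 s1=1 clk=1 s3=0 s2=1 s0=0
t11.Δ0 s1=1 clk=1 s3=0 s2=1 s0=0
t11.Δ1 s1=1 clk=0 s3=0 s2=1 s0=0
t12.Δ0 s1=1 clk=0 s3=0 s2=1 s0=0
t12.Δ1 s1=1 clk=1 s3=0 s2=1 s0=0
t12.Δ2 s1=1 clk=1 s3=0 s2=0 s0=0
t12.Δ3 s1=1 clk=1 s3=0 s2=0 s0=1
t13.Δ0 s1=1 clk=1 s3=0 s2=0 s0=1
t13.Δ1 s1=1 clk=0 s3=0 s2=0 s0=1
t14.Δ0 s1=1 clk=0 s3=0 s2=0 s0=1
t14.Δ1 s1=1 clk=1 s3=0 s2=0 s0=1
t14.Δ2 s1=1 clk=1 s3=0 s2=1 s0=1
t14.Δ3 s1=1 clk=1 s3=1 s2=1 s0=0
t14.Δ4 s1=1 clk=1 s3=0 s2=1 s0=0
t15.Δ0 s1=1 clk=1 s3=0 s2=1 s0=0
t15.Δ1 s1=1 clk=0 s3=0 s2=1 s0=0
t16.Δ0 s1=1 clk=0 s3=0 s2=1 s0=0
t16.Δ1 s1=1 clk=1 s3=0 s2=1 s0=0
t16.Δ2 s1=1 clk=1 s3=0 s2=0 s0=0
t16.Δ3 s1=1 clk=1 s3=0 s2=0 s0=1

0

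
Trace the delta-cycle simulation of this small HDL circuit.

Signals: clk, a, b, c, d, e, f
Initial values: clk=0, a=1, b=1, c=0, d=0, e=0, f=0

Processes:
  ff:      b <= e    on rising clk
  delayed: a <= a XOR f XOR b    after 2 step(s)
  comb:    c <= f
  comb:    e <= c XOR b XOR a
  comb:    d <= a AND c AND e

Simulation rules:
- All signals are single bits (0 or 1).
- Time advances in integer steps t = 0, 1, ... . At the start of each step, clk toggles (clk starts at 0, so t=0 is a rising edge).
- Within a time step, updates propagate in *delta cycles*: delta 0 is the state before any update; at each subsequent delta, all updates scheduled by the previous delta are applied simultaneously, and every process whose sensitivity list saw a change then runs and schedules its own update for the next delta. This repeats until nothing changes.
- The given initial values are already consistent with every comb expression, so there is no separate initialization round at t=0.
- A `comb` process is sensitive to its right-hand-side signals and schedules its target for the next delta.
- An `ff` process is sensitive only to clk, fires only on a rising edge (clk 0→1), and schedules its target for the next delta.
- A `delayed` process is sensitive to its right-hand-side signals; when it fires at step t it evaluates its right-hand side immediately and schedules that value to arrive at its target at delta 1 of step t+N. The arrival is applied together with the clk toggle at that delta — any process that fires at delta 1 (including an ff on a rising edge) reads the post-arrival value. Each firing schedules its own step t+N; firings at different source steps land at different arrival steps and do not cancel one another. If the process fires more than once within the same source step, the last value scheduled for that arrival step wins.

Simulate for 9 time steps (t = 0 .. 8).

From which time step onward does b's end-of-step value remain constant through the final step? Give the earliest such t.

[bits: d,f,clk,c,e,b,a]
t=0: Δ0=0000011 Δ1=0010011 Δ2=0010001 Δ3=0010101 | 3Δ
t=1: Δ0=0010101 Δ1=0000101 | 1Δ
t=2: Δ0=0000101 Δ1=0010101 Δ2=0010111 Δ3=0010011 | 3Δ
t=3: Δ0=0010011 Δ1=0000011 | 1Δ
t=4: Δ0=0000011 Δ1=0010010 Δ2=0010100 Δ3=0010000 | 3Δ
t=5: Δ0=0010000 Δ1=0000000 | 1Δ
t=6: Δ0=0000000 Δ1=0010000 | 1Δ
t=7: Δ0=0010000 Δ1=0000000 | 1Δ
t=8: Δ0=0000000 Δ1=0010000 | 1Δ

4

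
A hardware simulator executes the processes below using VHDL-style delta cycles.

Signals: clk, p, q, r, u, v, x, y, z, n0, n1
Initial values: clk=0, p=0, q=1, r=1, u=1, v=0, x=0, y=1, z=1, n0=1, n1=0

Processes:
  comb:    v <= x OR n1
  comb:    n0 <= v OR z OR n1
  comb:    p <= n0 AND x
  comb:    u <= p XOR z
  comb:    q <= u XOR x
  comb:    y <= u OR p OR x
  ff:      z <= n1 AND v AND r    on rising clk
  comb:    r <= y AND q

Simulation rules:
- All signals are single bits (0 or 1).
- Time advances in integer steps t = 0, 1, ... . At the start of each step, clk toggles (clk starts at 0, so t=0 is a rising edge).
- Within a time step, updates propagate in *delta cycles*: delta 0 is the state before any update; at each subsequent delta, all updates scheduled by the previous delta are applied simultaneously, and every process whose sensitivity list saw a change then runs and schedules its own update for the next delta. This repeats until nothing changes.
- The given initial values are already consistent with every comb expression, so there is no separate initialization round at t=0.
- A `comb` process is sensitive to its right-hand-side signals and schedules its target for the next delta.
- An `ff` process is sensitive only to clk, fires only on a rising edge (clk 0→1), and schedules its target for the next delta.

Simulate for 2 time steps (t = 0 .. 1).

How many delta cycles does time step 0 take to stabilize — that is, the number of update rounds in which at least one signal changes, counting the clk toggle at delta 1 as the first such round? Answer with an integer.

t=0 Δ0: p=0 v=0 y=1 z=1 x=0 n0=1 clk=0 u=1 r=1 n1=0 q=1
  Δ1: clk:0→1
  Δ2: z:1→0
  Δ3: n0:1→0, u:1→0
  Δ4: y:1→0, q:1→0
  Δ5: r:1→0
  (5Δ to stable)
t=1 Δ0: p=0 v=0 y=0 z=0 x=0 n0=0 clk=1 u=0 r=0 n1=0 q=0
  Δ1: clk:1→0
  (1Δ to stable)

5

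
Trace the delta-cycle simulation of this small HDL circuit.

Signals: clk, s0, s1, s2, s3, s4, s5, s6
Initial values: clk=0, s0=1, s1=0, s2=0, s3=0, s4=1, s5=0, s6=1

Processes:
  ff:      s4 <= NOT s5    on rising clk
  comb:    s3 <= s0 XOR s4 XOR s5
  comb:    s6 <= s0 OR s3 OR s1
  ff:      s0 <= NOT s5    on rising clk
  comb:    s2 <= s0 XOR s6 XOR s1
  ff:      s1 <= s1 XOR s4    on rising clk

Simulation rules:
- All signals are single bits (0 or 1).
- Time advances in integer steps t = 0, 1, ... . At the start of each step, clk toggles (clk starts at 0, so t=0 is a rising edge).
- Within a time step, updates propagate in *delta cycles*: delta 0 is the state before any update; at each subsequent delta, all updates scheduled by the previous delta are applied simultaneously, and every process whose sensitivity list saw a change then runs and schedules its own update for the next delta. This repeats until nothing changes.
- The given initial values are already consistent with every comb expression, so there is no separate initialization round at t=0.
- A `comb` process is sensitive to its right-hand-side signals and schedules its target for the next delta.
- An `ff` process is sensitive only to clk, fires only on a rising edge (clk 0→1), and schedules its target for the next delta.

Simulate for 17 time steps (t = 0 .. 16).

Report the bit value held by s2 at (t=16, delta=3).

1

t=0 Δ0: s6=1 clk=0 s1=0 s0=1 s2=0 s5=0 s3=0 s4=1
  Δ1: clk:0→1
  Δ2: s1:0→1
  Δ3: s2:0→1
  (3Δ to stable)
t=1 Δ0: s6=1 clk=1 s1=1 s0=1 s2=1 s5=0 s3=0 s4=1
  Δ1: clk:1→0
  (1Δ to stable)
t=2 Δ0: s6=1 clk=0 s1=1 s0=1 s2=1 s5=0 s3=0 s4=1
  Δ1: clk:0→1
  Δ2: s1:1→0
  Δ3: s2:1→0
  (3Δ to stable)
t=3 Δ0: s6=1 clk=1 s1=0 s0=1 s2=0 s5=0 s3=0 s4=1
  Δ1: clk:1→0
  (1Δ to stable)
t=4 Δ0: s6=1 clk=0 s1=0 s0=1 s2=0 s5=0 s3=0 s4=1
  Δ1: clk:0→1
  Δ2: s1:0→1
  Δ3: s2:0→1
  (3Δ to stable)
t=5 Δ0: s6=1 clk=1 s1=1 s0=1 s2=1 s5=0 s3=0 s4=1
  Δ1: clk:1→0
  (1Δ to stable)
t=6 Δ0: s6=1 clk=0 s1=1 s0=1 s2=1 s5=0 s3=0 s4=1
  Δ1: clk:0→1
  Δ2: s1:1→0
  Δ3: s2:1→0
  (3Δ to stable)
t=7 Δ0: s6=1 clk=1 s1=0 s0=1 s2=0 s5=0 s3=0 s4=1
  Δ1: clk:1→0
  (1Δ to stable)
t=8 Δ0: s6=1 clk=0 s1=0 s0=1 s2=0 s5=0 s3=0 s4=1
  Δ1: clk:0→1
  Δ2: s1:0→1
  Δ3: s2:0→1
  (3Δ to stable)
t=9 Δ0: s6=1 clk=1 s1=1 s0=1 s2=1 s5=0 s3=0 s4=1
  Δ1: clk:1→0
  (1Δ to stable)
t=10 Δ0: s6=1 clk=0 s1=1 s0=1 s2=1 s5=0 s3=0 s4=1
  Δ1: clk:0→1
  Δ2: s1:1→0
  Δ3: s2:1→0
  (3Δ to stable)
t=11 Δ0: s6=1 clk=1 s1=0 s0=1 s2=0 s5=0 s3=0 s4=1
  Δ1: clk:1→0
  (1Δ to stable)
t=12 Δ0: s6=1 clk=0 s1=0 s0=1 s2=0 s5=0 s3=0 s4=1
  Δ1: clk:0→1
  Δ2: s1:0→1
  Δ3: s2:0→1
  (3Δ to stable)
t=13 Δ0: s6=1 clk=1 s1=1 s0=1 s2=1 s5=0 s3=0 s4=1
  Δ1: clk:1→0
  (1Δ to stable)
t=14 Δ0: s6=1 clk=0 s1=1 s0=1 s2=1 s5=0 s3=0 s4=1
  Δ1: clk:0→1
  Δ2: s1:1→0
  Δ3: s2:1→0
  (3Δ to stable)
t=15 Δ0: s6=1 clk=1 s1=0 s0=1 s2=0 s5=0 s3=0 s4=1
  Δ1: clk:1→0
  (1Δ to stable)
t=16 Δ0: s6=1 clk=0 s1=0 s0=1 s2=0 s5=0 s3=0 s4=1
  Δ1: clk:0→1
  Δ2: s1:0→1
  Δ3: s2:0→1
  (3Δ to stable)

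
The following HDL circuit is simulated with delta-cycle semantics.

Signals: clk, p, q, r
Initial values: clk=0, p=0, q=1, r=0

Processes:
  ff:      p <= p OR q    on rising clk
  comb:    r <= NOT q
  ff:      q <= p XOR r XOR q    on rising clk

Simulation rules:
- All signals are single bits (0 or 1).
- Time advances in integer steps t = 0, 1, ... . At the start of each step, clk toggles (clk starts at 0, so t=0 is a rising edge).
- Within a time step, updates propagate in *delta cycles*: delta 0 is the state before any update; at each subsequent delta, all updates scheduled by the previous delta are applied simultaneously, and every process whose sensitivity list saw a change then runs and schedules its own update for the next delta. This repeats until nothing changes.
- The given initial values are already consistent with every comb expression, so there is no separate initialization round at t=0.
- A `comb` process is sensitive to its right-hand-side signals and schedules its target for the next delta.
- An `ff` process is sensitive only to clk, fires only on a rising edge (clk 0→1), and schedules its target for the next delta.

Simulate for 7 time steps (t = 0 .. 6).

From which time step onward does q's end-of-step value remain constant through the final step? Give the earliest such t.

t=0 Δ0: r=0 q=1 clk=0 p=0
  Δ1: clk:0→1
  Δ2: p:0→1
  (2Δ to stable)
t=1 Δ0: r=0 q=1 clk=1 p=1
  Δ1: clk:1→0
  (1Δ to stable)
t=2 Δ0: r=0 q=1 clk=0 p=1
  Δ1: clk:0→1
  Δ2: q:1→0
  Δ3: r:0→1
  (3Δ to stable)
t=3 Δ0: r=1 q=0 clk=1 p=1
  Δ1: clk:1→0
  (1Δ to stable)
t=4 Δ0: r=1 q=0 clk=0 p=1
  Δ1: clk:0→1
  (1Δ to stable)
t=5 Δ0: r=1 q=0 clk=1 p=1
  Δ1: clk:1→0
  (1Δ to stable)
t=6 Δ0: r=1 q=0 clk=0 p=1
  Δ1: clk:0→1
  (1Δ to stable)

2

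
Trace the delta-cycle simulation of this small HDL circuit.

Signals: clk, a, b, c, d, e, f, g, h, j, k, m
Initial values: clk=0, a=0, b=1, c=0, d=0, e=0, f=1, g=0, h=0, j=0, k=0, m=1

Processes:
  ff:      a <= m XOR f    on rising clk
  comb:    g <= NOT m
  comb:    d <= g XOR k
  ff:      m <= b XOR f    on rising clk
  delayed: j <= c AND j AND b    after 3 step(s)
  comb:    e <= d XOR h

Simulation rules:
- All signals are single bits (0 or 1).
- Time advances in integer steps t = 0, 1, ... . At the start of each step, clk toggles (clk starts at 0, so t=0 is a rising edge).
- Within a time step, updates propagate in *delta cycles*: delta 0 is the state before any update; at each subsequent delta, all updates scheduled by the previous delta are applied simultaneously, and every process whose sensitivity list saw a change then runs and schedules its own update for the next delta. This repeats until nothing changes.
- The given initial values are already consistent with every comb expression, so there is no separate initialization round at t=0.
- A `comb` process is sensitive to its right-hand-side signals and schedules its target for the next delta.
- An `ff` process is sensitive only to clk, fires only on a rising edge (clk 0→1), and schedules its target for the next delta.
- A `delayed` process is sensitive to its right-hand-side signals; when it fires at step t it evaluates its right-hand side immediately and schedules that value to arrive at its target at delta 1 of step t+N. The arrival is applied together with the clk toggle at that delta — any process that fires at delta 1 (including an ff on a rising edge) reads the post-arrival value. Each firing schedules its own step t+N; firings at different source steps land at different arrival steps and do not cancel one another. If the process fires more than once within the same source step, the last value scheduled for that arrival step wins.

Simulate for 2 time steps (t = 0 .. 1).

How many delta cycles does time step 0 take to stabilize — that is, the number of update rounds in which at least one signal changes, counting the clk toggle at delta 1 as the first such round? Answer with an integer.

[bits: c,clk,a,j,h,d,k,b,g,e,f,m]
t=0: Δ0=000000010011 Δ1=010000010011 Δ2=010000010010 Δ3=010000011010 Δ4=010001011010 Δ5=010001011110 | 5Δ
t=1: Δ0=010001011110 Δ1=000001011110 | 1Δ

5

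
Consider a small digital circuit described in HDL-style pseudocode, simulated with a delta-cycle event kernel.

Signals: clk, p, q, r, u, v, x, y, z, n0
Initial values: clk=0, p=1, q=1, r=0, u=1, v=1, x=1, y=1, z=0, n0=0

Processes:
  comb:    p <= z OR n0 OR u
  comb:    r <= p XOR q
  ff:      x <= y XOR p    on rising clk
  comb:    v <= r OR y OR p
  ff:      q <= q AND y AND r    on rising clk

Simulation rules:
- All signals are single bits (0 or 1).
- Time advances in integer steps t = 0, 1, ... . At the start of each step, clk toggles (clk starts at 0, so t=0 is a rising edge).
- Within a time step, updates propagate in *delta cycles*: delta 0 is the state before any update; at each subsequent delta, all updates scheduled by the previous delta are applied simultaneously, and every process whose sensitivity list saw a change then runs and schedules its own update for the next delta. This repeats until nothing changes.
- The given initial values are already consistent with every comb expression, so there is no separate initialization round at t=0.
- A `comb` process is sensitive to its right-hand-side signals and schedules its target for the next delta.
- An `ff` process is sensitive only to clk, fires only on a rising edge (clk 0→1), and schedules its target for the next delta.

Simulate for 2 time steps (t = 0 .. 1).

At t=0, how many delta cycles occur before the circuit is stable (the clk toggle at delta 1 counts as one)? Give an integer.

3

[bits: clk,x,q,n0,y,p,z,u,v,r]
t=0: Δ0=0110110110 Δ1=1110110110 Δ2=1000110110 Δ3=1000110111 | 3Δ
t=1: Δ0=1000110111 Δ1=0000110111 | 1Δ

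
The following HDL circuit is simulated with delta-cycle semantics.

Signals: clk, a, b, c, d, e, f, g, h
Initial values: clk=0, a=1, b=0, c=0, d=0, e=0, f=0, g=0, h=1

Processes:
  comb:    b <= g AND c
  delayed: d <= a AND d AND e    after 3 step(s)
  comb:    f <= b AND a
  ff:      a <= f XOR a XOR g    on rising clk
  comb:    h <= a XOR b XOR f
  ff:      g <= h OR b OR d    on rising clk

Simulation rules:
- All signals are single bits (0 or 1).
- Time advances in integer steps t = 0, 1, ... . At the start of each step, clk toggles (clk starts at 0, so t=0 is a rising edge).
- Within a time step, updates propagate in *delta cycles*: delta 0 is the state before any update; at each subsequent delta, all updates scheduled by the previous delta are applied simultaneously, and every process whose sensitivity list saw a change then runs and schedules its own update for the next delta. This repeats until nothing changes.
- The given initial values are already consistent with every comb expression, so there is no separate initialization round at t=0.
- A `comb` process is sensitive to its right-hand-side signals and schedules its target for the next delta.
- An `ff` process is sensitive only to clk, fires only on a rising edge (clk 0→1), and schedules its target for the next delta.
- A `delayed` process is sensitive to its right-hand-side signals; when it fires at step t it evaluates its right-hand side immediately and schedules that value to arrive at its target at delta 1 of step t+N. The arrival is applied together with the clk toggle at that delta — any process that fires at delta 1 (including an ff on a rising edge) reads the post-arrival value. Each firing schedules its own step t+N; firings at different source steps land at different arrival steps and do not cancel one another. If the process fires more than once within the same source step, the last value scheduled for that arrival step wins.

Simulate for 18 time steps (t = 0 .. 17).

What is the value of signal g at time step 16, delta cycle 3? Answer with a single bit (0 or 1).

t0.Δ0 clk=0 d=0 b=0 a=1 c=0 e=0 f=0 h=1 g=0
t0.Δ1 clk=1 d=0 b=0 a=1 c=0 e=0 f=0 h=1 g=0
t0.Δ2 clk=1 d=0 b=0 a=1 c=0 e=0 f=0 h=1 g=1
t1.Δ0 clk=1 d=0 b=0 a=1 c=0 e=0 f=0 h=1 g=1
t1.Δ1 clk=0 d=0 b=0 a=1 c=0 e=0 f=0 h=1 g=1
t2.Δ0 clk=0 d=0 b=0 a=1 c=0 e=0 f=0 h=1 g=1
t2.Δ1 clk=1 d=0 b=0 a=1 c=0 e=0 f=0 h=1 g=1
t2.Δ2 clk=1 d=0 b=0 a=0 c=0 e=0 f=0 h=1 g=1
t2.Δ3 clk=1 d=0 b=0 a=0 c=0 e=0 f=0 h=0 g=1
t3.Δ0 clk=1 d=0 b=0 a=0 c=0 e=0 f=0 h=0 g=1
t3.Δ1 clk=0 d=0 b=0 a=0 c=0 e=0 f=0 h=0 g=1
t4.Δ0 clk=0 d=0 b=0 a=0 c=0 e=0 f=0 h=0 g=1
t4.Δ1 clk=1 d=0 b=0 a=0 c=0 e=0 f=0 h=0 g=1
t4.Δ2 clk=1 d=0 b=0 a=1 c=0 e=0 f=0 h=0 g=0
t4.Δ3 clk=1 d=0 b=0 a=1 c=0 e=0 f=0 h=1 g=0
t5.Δ0 clk=1 d=0 b=0 a=1 c=0 e=0 f=0 h=1 g=0
t5.Δ1 clk=0 d=0 b=0 a=1 c=0 e=0 f=0 h=1 g=0
t6.Δ0 clk=0 d=0 b=0 a=1 c=0 e=0 f=0 h=1 g=0
t6.Δ1 clk=1 d=0 b=0 a=1 c=0 e=0 f=0 h=1 g=0
t6.Δ2 clk=1 d=0 b=0 a=1 c=0 e=0 f=0 h=1 g=1
t7.Δ0 clk=1 d=0 b=0 a=1 c=0 e=0 f=0 h=1 g=1
t7.Δ1 clk=0 d=0 b=0 a=1 c=0 e=0 f=0 h=1 g=1
t8.Δ0 clk=0 d=0 b=0 a=1 c=0 e=0 f=0 h=1 g=1
t8.Δ1 clk=1 d=0 b=0 a=1 c=0 e=0 f=0 h=1 g=1
t8.Δ2 clk=1 d=0 b=0 a=0 c=0 e=0 f=0 h=1 g=1
t8.Δ3 clk=1 d=0 b=0 a=0 c=0 e=0 f=0 h=0 g=1
t9.Δ0 clk=1 d=0 b=0 a=0 c=0 e=0 f=0 h=0 g=1
t9.Δ1 clk=0 d=0 b=0 a=0 c=0 e=0 f=0 h=0 g=1
t10.Δ0 clk=0 d=0 b=0 a=0 c=0 e=0 f=0 h=0 g=1
t10.Δ1 clk=1 d=0 b=0 a=0 c=0 e=0 f=0 h=0 g=1
t10.Δ2 clk=1 d=0 b=0 a=1 c=0 e=0 f=0 h=0 g=0
t10.Δ3 clk=1 d=0 b=0 a=1 c=0 e=0 f=0 h=1 g=0
t11.Δ0 clk=1 d=0 b=0 a=1 c=0 e=0 f=0 h=1 g=0
t11.Δ1 clk=0 d=0 b=0 a=1 c=0 e=0 f=0 h=1 g=0
t12.Δ0 clk=0 d=0 b=0 a=1 c=0 e=0 f=0 h=1 g=0
t12.Δ1 clk=1 d=0 b=0 a=1 c=0 e=0 f=0 h=1 g=0
t12.Δ2 clk=1 d=0 b=0 a=1 c=0 e=0 f=0 h=1 g=1
t13.Δ0 clk=1 d=0 b=0 a=1 c=0 e=0 f=0 h=1 g=1
t13.Δ1 clk=0 d=0 b=0 a=1 c=0 e=0 f=0 h=1 g=1
t14.Δ0 clk=0 d=0 b=0 a=1 c=0 e=0 f=0 h=1 g=1
t14.Δ1 clk=1 d=0 b=0 a=1 c=0 e=0 f=0 h=1 g=1
t14.Δ2 clk=1 d=0 b=0 a=0 c=0 e=0 f=0 h=1 g=1
t14.Δ3 clk=1 d=0 b=0 a=0 c=0 e=0 f=0 h=0 g=1
t15.Δ0 clk=1 d=0 b=0 a=0 c=0 e=0 f=0 h=0 g=1
t15.Δ1 clk=0 d=0 b=0 a=0 c=0 e=0 f=0 h=0 g=1
t16.Δ0 clk=0 d=0 b=0 a=0 c=0 e=0 f=0 h=0 g=1
t16.Δ1 clk=1 d=0 b=0 a=0 c=0 e=0 f=0 h=0 g=1
t16.Δ2 clk=1 d=0 b=0 a=1 c=0 e=0 f=0 h=0 g=0
t16.Δ3 clk=1 d=0 b=0 a=1 c=0 e=0 f=0 h=1 g=0
t17.Δ0 clk=1 d=0 b=0 a=1 c=0 e=0 f=0 h=1 g=0
t17.Δ1 clk=0 d=0 b=0 a=1 c=0 e=0 f=0 h=1 g=0

0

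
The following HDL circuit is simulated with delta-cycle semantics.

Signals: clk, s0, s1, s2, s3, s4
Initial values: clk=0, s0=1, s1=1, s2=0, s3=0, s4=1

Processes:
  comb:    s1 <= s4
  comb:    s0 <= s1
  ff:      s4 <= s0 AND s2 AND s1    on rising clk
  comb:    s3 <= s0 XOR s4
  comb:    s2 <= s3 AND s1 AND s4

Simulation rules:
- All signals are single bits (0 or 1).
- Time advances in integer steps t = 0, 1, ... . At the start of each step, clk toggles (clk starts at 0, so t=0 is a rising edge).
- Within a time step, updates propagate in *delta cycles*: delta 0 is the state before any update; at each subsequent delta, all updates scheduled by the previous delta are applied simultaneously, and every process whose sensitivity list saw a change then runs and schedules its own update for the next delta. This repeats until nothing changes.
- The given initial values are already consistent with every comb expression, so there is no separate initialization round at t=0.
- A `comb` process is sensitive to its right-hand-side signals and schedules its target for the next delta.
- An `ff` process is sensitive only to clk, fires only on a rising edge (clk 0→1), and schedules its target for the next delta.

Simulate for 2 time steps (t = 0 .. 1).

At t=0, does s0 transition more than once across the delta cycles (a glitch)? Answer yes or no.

[bits: s4,s2,s1,s3,clk,s0]
t=0: Δ0=101001 Δ1=101011 Δ2=001011 Δ3=000111 Δ4=000110 Δ5=000010 | 5Δ
t=1: Δ0=000010 Δ1=000000 | 1Δ

no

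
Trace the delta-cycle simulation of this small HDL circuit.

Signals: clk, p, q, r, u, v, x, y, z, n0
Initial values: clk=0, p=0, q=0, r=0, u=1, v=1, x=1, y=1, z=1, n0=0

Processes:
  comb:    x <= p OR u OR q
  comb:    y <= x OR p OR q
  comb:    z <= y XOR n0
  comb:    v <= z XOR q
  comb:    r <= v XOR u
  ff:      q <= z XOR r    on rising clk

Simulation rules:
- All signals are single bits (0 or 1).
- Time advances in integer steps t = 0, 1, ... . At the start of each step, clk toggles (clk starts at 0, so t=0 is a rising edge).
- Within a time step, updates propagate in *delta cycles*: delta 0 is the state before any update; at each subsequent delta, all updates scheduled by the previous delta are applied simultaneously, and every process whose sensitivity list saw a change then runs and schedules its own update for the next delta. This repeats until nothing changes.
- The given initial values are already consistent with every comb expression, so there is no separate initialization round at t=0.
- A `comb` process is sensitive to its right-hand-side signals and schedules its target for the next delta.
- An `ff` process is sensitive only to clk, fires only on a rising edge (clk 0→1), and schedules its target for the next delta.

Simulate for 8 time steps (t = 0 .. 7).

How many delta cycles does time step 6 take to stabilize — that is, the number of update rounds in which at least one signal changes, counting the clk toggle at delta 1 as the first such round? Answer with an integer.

4

t0.Δ0 v=1 n0=0 q=0 z=1 u=1 clk=0 p=0 y=1 x=1 r=0
t0.Δ1 v=1 n0=0 q=0 z=1 u=1 clk=1 p=0 y=1 x=1 r=0
t0.Δ2 v=1 n0=0 q=1 z=1 u=1 clk=1 p=0 y=1 x=1 r=0
t0.Δ3 v=0 n0=0 q=1 z=1 u=1 clk=1 p=0 y=1 x=1 r=0
t0.Δ4 v=0 n0=0 q=1 z=1 u=1 clk=1 p=0 y=1 x=1 r=1
t1.Δ0 v=0 n0=0 q=1 z=1 u=1 clk=1 p=0 y=1 x=1 r=1
t1.Δ1 v=0 n0=0 q=1 z=1 u=1 clk=0 p=0 y=1 x=1 r=1
t2.Δ0 v=0 n0=0 q=1 z=1 u=1 clk=0 p=0 y=1 x=1 r=1
t2.Δ1 v=0 n0=0 q=1 z=1 u=1 clk=1 p=0 y=1 x=1 r=1
t2.Δ2 v=0 n0=0 q=0 z=1 u=1 clk=1 p=0 y=1 x=1 r=1
t2.Δ3 v=1 n0=0 q=0 z=1 u=1 clk=1 p=0 y=1 x=1 r=1
t2.Δ4 v=1 n0=0 q=0 z=1 u=1 clk=1 p=0 y=1 x=1 r=0
t3.Δ0 v=1 n0=0 q=0 z=1 u=1 clk=1 p=0 y=1 x=1 r=0
t3.Δ1 v=1 n0=0 q=0 z=1 u=1 clk=0 p=0 y=1 x=1 r=0
t4.Δ0 v=1 n0=0 q=0 z=1 u=1 clk=0 p=0 y=1 x=1 r=0
t4.Δ1 v=1 n0=0 q=0 z=1 u=1 clk=1 p=0 y=1 x=1 r=0
t4.Δ2 v=1 n0=0 q=1 z=1 u=1 clk=1 p=0 y=1 x=1 r=0
t4.Δ3 v=0 n0=0 q=1 z=1 u=1 clk=1 p=0 y=1 x=1 r=0
t4.Δ4 v=0 n0=0 q=1 z=1 u=1 clk=1 p=0 y=1 x=1 r=1
t5.Δ0 v=0 n0=0 q=1 z=1 u=1 clk=1 p=0 y=1 x=1 r=1
t5.Δ1 v=0 n0=0 q=1 z=1 u=1 clk=0 p=0 y=1 x=1 r=1
t6.Δ0 v=0 n0=0 q=1 z=1 u=1 clk=0 p=0 y=1 x=1 r=1
t6.Δ1 v=0 n0=0 q=1 z=1 u=1 clk=1 p=0 y=1 x=1 r=1
t6.Δ2 v=0 n0=0 q=0 z=1 u=1 clk=1 p=0 y=1 x=1 r=1
t6.Δ3 v=1 n0=0 q=0 z=1 u=1 clk=1 p=0 y=1 x=1 r=1
t6.Δ4 v=1 n0=0 q=0 z=1 u=1 clk=1 p=0 y=1 x=1 r=0
t7.Δ0 v=1 n0=0 q=0 z=1 u=1 clk=1 p=0 y=1 x=1 r=0
t7.Δ1 v=1 n0=0 q=0 z=1 u=1 clk=0 p=0 y=1 x=1 r=0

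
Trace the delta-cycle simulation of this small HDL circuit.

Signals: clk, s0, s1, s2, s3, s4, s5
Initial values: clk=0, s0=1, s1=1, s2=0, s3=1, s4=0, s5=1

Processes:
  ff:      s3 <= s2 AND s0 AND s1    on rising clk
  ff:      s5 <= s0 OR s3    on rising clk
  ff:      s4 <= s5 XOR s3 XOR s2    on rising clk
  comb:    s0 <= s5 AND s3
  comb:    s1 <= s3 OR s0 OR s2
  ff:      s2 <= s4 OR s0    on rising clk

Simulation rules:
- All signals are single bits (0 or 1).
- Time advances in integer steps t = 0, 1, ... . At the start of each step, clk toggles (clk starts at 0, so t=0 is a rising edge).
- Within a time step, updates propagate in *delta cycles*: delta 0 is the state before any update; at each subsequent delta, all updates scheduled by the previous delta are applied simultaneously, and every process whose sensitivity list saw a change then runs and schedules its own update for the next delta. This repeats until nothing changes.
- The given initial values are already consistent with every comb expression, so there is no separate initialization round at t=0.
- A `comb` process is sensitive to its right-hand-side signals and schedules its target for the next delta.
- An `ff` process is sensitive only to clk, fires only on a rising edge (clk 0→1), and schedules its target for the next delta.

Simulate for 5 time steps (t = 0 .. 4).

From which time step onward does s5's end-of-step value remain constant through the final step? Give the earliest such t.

[bits: s3,s5,s2,s0,s1,clk,s4]
t=0: Δ0=1101100 Δ1=1101110 Δ2=0111110 Δ3=0110110 | 3Δ
t=1: Δ0=0110110 Δ1=0110100 | 1Δ
t=2: Δ0=0110100 Δ1=0110110 Δ2=0000110 Δ3=0000010 | 3Δ
t=3: Δ0=0000010 Δ1=0000000 | 1Δ
t=4: Δ0=0000000 Δ1=0000010 | 1Δ

2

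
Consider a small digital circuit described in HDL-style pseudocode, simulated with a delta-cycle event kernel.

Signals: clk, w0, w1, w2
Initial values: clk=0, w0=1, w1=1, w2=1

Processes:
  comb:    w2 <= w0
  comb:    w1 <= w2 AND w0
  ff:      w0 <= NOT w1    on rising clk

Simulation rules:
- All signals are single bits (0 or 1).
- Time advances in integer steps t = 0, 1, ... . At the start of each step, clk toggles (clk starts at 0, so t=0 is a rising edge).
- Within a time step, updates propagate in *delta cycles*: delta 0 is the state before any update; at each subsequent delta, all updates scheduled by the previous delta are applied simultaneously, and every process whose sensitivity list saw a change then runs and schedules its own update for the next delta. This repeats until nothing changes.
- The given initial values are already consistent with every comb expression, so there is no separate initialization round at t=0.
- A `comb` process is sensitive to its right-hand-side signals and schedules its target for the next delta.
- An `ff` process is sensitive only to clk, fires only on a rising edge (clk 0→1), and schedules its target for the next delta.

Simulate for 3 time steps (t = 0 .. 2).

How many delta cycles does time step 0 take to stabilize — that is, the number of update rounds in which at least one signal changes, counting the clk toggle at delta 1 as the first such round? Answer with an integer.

3

[bits: w1,w0,clk,w2]
t=0: Δ0=1101 Δ1=1111 Δ2=1011 Δ3=0010 | 3Δ
t=1: Δ0=0010 Δ1=0000 | 1Δ
t=2: Δ0=0000 Δ1=0010 Δ2=0110 Δ3=0111 Δ4=1111 | 4Δ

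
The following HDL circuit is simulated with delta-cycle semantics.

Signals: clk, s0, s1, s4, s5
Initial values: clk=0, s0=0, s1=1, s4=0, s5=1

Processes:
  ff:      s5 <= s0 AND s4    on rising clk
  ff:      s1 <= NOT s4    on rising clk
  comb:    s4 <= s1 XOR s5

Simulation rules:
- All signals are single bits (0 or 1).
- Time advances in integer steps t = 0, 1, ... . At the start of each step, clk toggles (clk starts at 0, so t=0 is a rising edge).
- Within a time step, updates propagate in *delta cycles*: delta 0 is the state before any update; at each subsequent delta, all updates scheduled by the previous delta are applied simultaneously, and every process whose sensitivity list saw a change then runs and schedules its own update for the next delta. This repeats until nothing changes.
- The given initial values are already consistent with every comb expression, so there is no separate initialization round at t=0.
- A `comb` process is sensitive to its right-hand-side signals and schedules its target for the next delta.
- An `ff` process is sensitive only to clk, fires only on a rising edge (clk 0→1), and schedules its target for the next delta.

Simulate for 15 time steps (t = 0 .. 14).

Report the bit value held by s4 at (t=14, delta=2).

[bits: clk,s1,s4,s0,s5]
t=0: Δ0=01001 Δ1=11001 Δ2=11000 Δ3=11100 | 3Δ
t=1: Δ0=11100 Δ1=01100 | 1Δ
t=2: Δ0=01100 Δ1=11100 Δ2=10100 Δ3=10000 | 3Δ
t=3: Δ0=10000 Δ1=00000 | 1Δ
t=4: Δ0=00000 Δ1=10000 Δ2=11000 Δ3=11100 | 3Δ
t=5: Δ0=11100 Δ1=01100 | 1Δ
t=6: Δ0=01100 Δ1=11100 Δ2=10100 Δ3=10000 | 3Δ
t=7: Δ0=10000 Δ1=00000 | 1Δ
t=8: Δ0=00000 Δ1=10000 Δ2=11000 Δ3=11100 | 3Δ
t=9: Δ0=11100 Δ1=01100 | 1Δ
t=10: Δ0=01100 Δ1=11100 Δ2=10100 Δ3=10000 | 3Δ
t=11: Δ0=10000 Δ1=00000 | 1Δ
t=12: Δ0=00000 Δ1=10000 Δ2=11000 Δ3=11100 | 3Δ
t=13: Δ0=11100 Δ1=01100 | 1Δ
t=14: Δ0=01100 Δ1=11100 Δ2=10100 Δ3=10000 | 3Δ

1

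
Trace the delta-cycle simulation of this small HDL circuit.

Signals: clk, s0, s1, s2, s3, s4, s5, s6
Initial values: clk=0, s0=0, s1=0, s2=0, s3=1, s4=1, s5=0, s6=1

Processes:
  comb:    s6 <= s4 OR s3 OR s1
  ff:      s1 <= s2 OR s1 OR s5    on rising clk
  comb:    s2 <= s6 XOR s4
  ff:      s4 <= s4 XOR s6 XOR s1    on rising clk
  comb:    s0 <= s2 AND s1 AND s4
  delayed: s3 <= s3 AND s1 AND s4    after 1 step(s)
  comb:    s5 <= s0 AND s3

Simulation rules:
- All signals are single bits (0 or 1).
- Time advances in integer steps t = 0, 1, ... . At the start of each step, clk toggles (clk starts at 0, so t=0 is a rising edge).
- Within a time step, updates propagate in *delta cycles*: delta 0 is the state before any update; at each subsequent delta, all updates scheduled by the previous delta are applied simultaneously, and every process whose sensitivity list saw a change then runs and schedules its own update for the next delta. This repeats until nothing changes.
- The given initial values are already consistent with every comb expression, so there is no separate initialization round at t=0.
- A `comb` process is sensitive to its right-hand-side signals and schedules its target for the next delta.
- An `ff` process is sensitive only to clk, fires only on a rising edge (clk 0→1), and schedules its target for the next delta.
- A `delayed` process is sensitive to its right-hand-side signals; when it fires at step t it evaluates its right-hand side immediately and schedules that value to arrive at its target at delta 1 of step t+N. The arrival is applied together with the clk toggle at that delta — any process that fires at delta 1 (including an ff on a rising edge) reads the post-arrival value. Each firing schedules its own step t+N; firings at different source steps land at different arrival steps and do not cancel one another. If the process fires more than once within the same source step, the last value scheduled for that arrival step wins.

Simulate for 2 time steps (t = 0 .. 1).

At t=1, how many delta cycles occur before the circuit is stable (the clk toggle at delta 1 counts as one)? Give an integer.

3

[bits: s3,s5,s1,s2,clk,s6,s4,s0]
t=0: Δ0=10000110 Δ1=10001110 Δ2=10001100 Δ3=10011100 | 3Δ
t=1: Δ0=10011100 Δ1=00010100 Δ2=00010000 Δ3=00000000 | 3Δ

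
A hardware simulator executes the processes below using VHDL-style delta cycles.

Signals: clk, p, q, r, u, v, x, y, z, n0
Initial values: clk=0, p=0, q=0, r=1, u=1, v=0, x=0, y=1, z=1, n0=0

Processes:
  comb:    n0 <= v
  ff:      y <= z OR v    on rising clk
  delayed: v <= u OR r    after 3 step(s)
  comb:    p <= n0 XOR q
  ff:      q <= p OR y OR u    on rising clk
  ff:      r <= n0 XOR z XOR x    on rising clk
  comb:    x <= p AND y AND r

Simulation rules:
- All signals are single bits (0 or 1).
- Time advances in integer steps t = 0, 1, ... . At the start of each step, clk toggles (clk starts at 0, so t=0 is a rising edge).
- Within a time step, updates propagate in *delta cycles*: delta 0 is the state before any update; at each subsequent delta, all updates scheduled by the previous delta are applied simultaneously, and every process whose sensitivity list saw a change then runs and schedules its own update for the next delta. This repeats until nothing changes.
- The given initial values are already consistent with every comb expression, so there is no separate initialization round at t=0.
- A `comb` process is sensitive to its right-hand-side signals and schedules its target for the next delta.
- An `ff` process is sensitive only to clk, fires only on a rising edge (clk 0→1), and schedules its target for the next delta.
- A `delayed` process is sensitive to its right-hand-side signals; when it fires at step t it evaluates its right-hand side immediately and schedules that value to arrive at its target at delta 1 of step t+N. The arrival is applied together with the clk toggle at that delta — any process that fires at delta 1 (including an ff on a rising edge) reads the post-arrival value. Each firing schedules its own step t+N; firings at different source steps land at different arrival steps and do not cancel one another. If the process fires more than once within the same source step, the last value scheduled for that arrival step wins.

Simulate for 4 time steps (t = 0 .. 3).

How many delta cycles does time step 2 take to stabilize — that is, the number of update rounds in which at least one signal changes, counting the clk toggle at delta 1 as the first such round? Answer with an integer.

3

t=0 Δ0: n0=0 x=0 r=1 y=1 p=0 z=1 clk=0 q=0 v=0 u=1
  Δ1: clk:0→1
  Δ2: q:0→1
  Δ3: p:0→1
  Δ4: x:0→1
  (4Δ to stable)
t=1 Δ0: n0=0 x=1 r=1 y=1 p=1 z=1 clk=1 q=1 v=0 u=1
  Δ1: clk:1→0
  (1Δ to stable)
t=2 Δ0: n0=0 x=1 r=1 y=1 p=1 z=1 clk=0 q=1 v=0 u=1
  Δ1: clk:0→1
  Δ2: r:1→0
  Δ3: x:1→0
  (3Δ to stable)
t=3 Δ0: n0=0 x=0 r=0 y=1 p=1 z=1 clk=1 q=1 v=0 u=1
  Δ1: clk:1→0
  (1Δ to stable)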